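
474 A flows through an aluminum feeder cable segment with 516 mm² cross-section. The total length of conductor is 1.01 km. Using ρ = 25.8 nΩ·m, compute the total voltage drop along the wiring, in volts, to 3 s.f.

ρ = 25.8 nΩ·m = 2.58×10^-8 Ω·m
A = 516 mm² = 5.160e-04 m²
R = ρL/A = (2.58×10^-8)(1010)/(5.160e-04) = 0.0505 Ω
V = IR = 474 × 0.0505 = 23.9 V

23.9 V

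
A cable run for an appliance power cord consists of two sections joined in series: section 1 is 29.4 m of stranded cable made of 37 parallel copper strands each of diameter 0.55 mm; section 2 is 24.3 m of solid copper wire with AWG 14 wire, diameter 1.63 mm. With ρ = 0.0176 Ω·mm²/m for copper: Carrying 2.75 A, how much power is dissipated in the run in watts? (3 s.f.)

2.00 W

ρ = 0.0176 Ω·mm²/m = 1.76×10^-8 Ω·m
Section 1: A_strand = π(2.7500e-04)² = 2.376e-07 m²; R₁ = ρL/(N·A_s) = (1.76×10^-8)(29.4)/(37×2.376e-07) = 0.05886 Ω
Section 2: A = π(1.63/2 mm)² = π(8.1500e-04 m)² = 2.087e-06 m²
R₂ = (1.76×10^-8)(24.3)/(2.087e-06) = 0.205 Ω
R = R₁ + R₂ = 0.2638 Ω
P = I²R = (2.75)² × 0.2638 = 2.00 W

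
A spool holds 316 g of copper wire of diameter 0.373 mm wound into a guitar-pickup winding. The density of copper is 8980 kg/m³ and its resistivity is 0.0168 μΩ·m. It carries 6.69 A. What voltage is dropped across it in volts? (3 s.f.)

331 V

ρ = 0.0168 μΩ·m = 1.68×10^-8 Ω·m
A = π(d/2)² = π(1.8650e-04 m)² = 1.0927e-07 m²
L = m/(density·A) = 0.316/(8980×1.0927e-07) = 322 m
R = ρL/A = (1.68×10^-8)(322)/(1.0927e-07) = 49.51 Ω
V = IR = 6.69 × 49.51 = 331 V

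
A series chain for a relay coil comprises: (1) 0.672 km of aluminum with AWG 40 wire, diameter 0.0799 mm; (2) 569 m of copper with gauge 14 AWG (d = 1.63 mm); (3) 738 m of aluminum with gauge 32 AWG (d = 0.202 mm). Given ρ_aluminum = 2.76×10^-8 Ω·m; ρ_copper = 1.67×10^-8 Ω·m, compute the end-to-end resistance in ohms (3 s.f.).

4340 Ω

Seg 1: A = π(0.0799/2 mm)² = π(3.9950e-05 m)² = 5.014e-09 m²
R_1 = (2.76×10^-8)(672)/(5.014e-09) = 3699 Ω
Seg 2: A = π(1.63/2 mm)² = π(8.1500e-04 m)² = 2.087e-06 m²
R_2 = (1.67×10^-8)(569)/(2.087e-06) = 4.554 Ω
Seg 3: A = π(0.202/2 mm)² = π(1.0100e-04 m)² = 3.205e-08 m²
R_3 = (2.76×10^-8)(738)/(3.205e-08) = 635.6 Ω
R_total = R_1 + R_2 + R_3 = 4340 Ω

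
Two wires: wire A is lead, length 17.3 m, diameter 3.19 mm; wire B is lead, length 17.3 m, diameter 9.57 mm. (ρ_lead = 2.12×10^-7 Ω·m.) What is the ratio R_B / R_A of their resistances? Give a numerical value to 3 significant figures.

R ∝ ρL/d², so R_B/R_A = (d_A/d_B)²
= (3.19/9.57)² = 0.111

0.111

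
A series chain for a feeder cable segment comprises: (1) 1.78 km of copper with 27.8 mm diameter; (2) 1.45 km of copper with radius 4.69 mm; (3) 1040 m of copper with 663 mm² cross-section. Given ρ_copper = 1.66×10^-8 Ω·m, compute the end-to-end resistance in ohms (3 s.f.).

0.423 Ω

Seg 1: A = π(d/2)² = π(1.3900e-02 m)² = 6.070e-04 m²
R_1 = (1.66×10^-8)(1780)/(6.070e-04) = 0.04868 Ω
Seg 2: A = πr² = π(4.6900e-03 m)² = 6.910e-05 m²
R_2 = (1.66×10^-8)(1450)/(6.910e-05) = 0.3483 Ω
Seg 3: A = 663 mm² = 6.630e-04 m²
R_3 = (1.66×10^-8)(1040)/(6.630e-04) = 0.02604 Ω
R_total = R_1 + R_2 + R_3 = 0.423 Ω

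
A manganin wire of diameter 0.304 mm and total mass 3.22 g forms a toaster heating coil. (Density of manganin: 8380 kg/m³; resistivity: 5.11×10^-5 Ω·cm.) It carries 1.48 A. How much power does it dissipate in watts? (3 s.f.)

ρ = 5.11×10^-5 Ω·cm = 5.11×10^-7 Ω·m
A = π(d/2)² = π(1.5200e-04 m)² = 7.2583e-08 m²
L = m/(density·A) = 0.00322/(8380×7.2583e-08) = 5.294 m
R = ρL/A = (5.11×10^-7)(5.294)/(7.2583e-08) = 37.27 Ω
P = I²R = (1.48)² × 37.27 = 81.6 W

81.6 W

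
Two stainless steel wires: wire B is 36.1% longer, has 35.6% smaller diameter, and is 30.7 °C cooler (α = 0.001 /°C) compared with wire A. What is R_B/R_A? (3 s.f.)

R ∝ ρL/d² with ρ ∝ (1+αΔT), so R_B/R_A = (1 + 36.1/100) × (1 − 35.6/100)⁻² × (1 − 0.001×30.7)
= 1.361 × 2.411 × 0.9693 = 3.18

3.18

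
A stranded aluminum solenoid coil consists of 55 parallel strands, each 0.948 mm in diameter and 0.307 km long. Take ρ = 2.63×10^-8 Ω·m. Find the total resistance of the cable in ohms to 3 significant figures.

0.208 Ω

A_strand = π(4.7400e-04 m)² = 7.058e-07 m²
R_strand = ρL/A = (2.63×10^-8)(307)/(7.058e-07) = 11.44 Ω
R_total = R_strand/N = 11.44/55 = 0.208 Ω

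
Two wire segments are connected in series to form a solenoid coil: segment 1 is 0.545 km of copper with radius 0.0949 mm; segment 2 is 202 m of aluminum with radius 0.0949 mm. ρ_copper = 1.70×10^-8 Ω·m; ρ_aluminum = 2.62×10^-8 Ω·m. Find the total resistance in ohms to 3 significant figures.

Segment 1: A = πr² = π(9.4900e-05 m)² = 2.829e-08 m²
R₁ = ρL/A = (1.70×10^-8)(545)/(2.829e-08) = 327.5 Ω
R₂ = (2.62×10^-8)(202)/(2.829e-08) = 187.1 Ω
R = R₁ + R₂ = 515 Ω

515 Ω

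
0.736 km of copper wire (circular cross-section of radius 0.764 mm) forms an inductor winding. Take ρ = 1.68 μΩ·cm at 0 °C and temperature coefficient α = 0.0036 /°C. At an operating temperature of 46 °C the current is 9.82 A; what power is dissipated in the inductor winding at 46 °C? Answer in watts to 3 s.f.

758 W

ρ = 1.68 μΩ·cm = 1.68×10^-8 Ω·m
A = πr² = π(7.6400e-04 m)² = 1.834e-06 m²
R₍0₎ = ρL/A = (1.68×10^-8)(736)/(1.834e-06) = 6.743 Ω
R₍46₎ = R₍0₎(1 + αΔT) = 6.743 × (1 + 0.0036×46) = 7.86 Ω
P = I²R = (9.82)² × 7.86 = 758 W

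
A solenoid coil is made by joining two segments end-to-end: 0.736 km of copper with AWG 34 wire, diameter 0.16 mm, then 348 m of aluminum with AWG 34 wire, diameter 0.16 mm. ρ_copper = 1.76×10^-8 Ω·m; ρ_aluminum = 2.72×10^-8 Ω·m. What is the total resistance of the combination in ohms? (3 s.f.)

1120 Ω

Segment 1: A = π(0.16/2 mm)² = π(8.0000e-05 m)² = 2.011e-08 m²
R₁ = ρL/A = (1.76×10^-8)(736)/(2.011e-08) = 644.3 Ω
R₂ = (2.72×10^-8)(348)/(2.011e-08) = 470.8 Ω
R = R₁ + R₂ = 1120 Ω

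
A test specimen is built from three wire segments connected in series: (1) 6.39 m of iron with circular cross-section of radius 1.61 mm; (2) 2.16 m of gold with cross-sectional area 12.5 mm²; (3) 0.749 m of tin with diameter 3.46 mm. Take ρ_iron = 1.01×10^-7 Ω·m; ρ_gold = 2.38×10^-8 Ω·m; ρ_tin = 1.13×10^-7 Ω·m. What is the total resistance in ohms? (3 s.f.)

0.0924 Ω

Seg 1: A = πr² = π(1.6100e-03 m)² = 8.143e-06 m²
R_1 = (1.01×10^-7)(6.39)/(8.143e-06) = 0.07925 Ω
Seg 2: A = 12.5 mm² = 1.250e-05 m²
R_2 = (2.38×10^-8)(2.16)/(1.250e-05) = 0.004113 Ω
Seg 3: A = π(d/2)² = π(1.7300e-03 m)² = 9.402e-06 m²
R_3 = (1.13×10^-7)(0.749)/(9.402e-06) = 0.009002 Ω
R_total = R_1 + R_2 + R_3 = 0.0924 Ω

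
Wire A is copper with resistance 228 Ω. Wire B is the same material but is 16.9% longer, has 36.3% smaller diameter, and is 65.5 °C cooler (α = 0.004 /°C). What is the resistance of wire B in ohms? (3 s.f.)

R ∝ ρL/d² with ρ ∝ (1+αΔT), so R_B/R_A = (1 + 16.9/100) × (1 − 36.3/100)⁻² × (1 − 0.004×65.5)
= 1.169 × 2.465 × 0.738 = 2.126
R_B = 2.126 × 228 = 485 Ω

485 Ω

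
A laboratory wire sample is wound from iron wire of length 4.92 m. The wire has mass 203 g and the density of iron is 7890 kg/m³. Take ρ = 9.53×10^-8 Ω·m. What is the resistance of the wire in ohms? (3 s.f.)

0.0897 Ω

A = m/(density·L) = 0.203/(7890×4.92) = 5.2294e-06 m²
R = ρL/A = (9.53×10^-8)(4.92)/(5.2294e-06) = 0.0897 Ω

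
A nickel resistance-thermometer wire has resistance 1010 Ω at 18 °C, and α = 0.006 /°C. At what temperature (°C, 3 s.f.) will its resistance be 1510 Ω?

R = R₀(1 + α(T − T₀)) ⇒ T = T₀ + (R/R₀ − 1)/α
T = 18 + (1510/1010 − 1)/0.006 = 18 + (0.495)/0.006 = 101 °C

101 °C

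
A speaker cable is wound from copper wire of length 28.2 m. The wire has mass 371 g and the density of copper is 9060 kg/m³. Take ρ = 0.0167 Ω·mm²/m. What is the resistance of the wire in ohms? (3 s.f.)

ρ = 0.0167 Ω·mm²/m = 1.67×10^-8 Ω·m
A = m/(density·L) = 0.371/(9060×28.2) = 1.4521e-06 m²
R = ρL/A = (1.67×10^-8)(28.2)/(1.4521e-06) = 0.324 Ω

0.324 Ω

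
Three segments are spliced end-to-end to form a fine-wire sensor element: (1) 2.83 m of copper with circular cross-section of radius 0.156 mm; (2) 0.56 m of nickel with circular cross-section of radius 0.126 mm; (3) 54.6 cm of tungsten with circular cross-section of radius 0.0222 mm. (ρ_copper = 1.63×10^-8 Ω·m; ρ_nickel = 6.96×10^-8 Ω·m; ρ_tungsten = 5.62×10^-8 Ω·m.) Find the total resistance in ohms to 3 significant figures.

21.2 Ω

Seg 1: A = πr² = π(1.5600e-04 m)² = 7.645e-08 m²
R_1 = (1.63×10^-8)(2.83)/(7.645e-08) = 0.6034 Ω
Seg 2: A = πr² = π(1.2600e-04 m)² = 4.988e-08 m²
R_2 = (6.96×10^-8)(0.56)/(4.988e-08) = 0.7815 Ω
Seg 3: A = πr² = π(2.2200e-05 m)² = 1.548e-09 m²
R_3 = (5.62×10^-8)(0.546)/(1.548e-09) = 19.82 Ω
R_total = R_1 + R_2 + R_3 = 21.2 Ω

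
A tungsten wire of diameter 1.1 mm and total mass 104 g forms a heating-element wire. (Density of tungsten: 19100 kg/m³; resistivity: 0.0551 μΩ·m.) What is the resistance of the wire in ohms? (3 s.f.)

0.332 Ω

ρ = 0.0551 μΩ·m = 5.51×10^-8 Ω·m
A = π(d/2)² = π(5.5000e-04 m)² = 9.5033e-07 m²
L = m/(density·A) = 0.104/(19100×9.5033e-07) = 5.73 m
R = ρL/A = (5.51×10^-8)(5.73)/(9.5033e-07) = 0.332 Ω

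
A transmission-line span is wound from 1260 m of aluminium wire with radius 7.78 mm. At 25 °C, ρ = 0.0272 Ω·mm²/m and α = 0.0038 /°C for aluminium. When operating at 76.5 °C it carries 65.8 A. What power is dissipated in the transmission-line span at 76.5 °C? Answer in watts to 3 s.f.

933 W

ρ = 0.0272 Ω·mm²/m = 2.72×10^-8 Ω·m
A = πr² = π(7.7800e-03 m)² = 1.902e-04 m²
R₍25₎ = ρL/A = (2.72×10^-8)(1260)/(1.902e-04) = 0.1802 Ω
R₍76.5₎ = R₍25₎(1 + αΔT) = 0.1802 × (1 + 0.0038×51.5) = 0.2155 Ω
P = I²R = (65.8)² × 0.2155 = 933 W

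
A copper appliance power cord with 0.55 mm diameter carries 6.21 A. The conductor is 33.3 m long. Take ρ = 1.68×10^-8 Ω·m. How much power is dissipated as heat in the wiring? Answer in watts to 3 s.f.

90.8 W

A = π(d/2)² = π(2.7500e-04 m)² = 2.376e-07 m²
R = ρL/A = (1.68×10^-8)(33.3)/(2.376e-07) = 2.355 Ω
P = I²R = (6.21)² × 2.355 = 90.8 W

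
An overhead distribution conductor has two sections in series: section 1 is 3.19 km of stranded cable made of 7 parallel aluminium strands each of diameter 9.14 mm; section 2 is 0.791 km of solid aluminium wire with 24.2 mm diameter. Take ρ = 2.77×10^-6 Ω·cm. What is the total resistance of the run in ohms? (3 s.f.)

0.240 Ω

ρ = 2.77×10^-6 Ω·cm = 2.77×10^-8 Ω·m
Section 1: A_strand = π(4.5700e-03)² = 6.561e-05 m²; R₁ = ρL/(N·A_s) = (2.77×10^-8)(3190)/(7×6.561e-05) = 0.1924 Ω
Section 2: A = π(d/2)² = π(1.2100e-02 m)² = 4.600e-04 m²
R₂ = (2.77×10^-8)(791)/(4.600e-04) = 0.04764 Ω
R = R₁ + R₂ = 0.240 Ω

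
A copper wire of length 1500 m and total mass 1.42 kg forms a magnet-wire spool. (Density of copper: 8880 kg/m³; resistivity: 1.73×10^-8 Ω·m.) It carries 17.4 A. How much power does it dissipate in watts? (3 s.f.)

73700 W

A = m/(density·L) = 1.42/(8880×1500) = 1.0661e-07 m²
R = ρL/A = (1.73×10^-8)(1500)/(1.0661e-07) = 243.4 Ω
P = I²R = (17.4)² × 243.4 = 73700 W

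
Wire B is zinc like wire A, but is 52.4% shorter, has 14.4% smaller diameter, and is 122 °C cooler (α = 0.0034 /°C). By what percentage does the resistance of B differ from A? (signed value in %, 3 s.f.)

R ∝ ρL/d² with ρ ∝ (1+αΔT), so R_B/R_A = (1 − 52.4/100) × (1 − 14.4/100)⁻² × (1 − 0.0034×122)
= 0.476 × 1.365 × 0.5852 = 0.3802
(R_B − R_A)/R_A = 0.3802 − 1 = -62.0%

-62.0%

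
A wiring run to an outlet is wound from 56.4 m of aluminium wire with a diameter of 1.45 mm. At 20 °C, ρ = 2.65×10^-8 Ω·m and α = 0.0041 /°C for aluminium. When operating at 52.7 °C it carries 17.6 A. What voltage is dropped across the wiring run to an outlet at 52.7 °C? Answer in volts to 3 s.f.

A = π(d/2)² = π(7.2500e-04 m)² = 1.651e-06 m²
R₍20₎ = ρL/A = (2.65×10^-8)(56.4)/(1.651e-06) = 0.9051 Ω
R₍52.7₎ = R₍20₎(1 + αΔT) = 0.9051 × (1 + 0.0041×32.7) = 1.026 Ω
V = IR = 17.6 × 1.026 = 18.1 V

18.1 V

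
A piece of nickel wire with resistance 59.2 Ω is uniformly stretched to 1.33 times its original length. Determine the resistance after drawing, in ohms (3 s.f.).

Volume constant ⇒ A' = A/k with k = 1.33. R' = ρ(kL)/(A/k) = k²R.
R' = 1.769 × 59.2 = 105 Ω

105 Ω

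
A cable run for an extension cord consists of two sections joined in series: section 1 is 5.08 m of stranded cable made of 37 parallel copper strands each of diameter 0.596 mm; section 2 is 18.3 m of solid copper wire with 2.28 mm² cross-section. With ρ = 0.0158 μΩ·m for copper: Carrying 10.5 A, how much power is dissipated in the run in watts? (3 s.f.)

ρ = 0.0158 μΩ·m = 1.58×10^-8 Ω·m
Section 1: A_strand = π(2.9800e-04)² = 2.790e-07 m²; R₁ = ρL/(N·A_s) = (1.58×10^-8)(5.08)/(37×2.790e-07) = 0.007776 Ω
Section 2: A = 2.28 mm² = 2.280e-06 m²
R₂ = (1.58×10^-8)(18.3)/(2.280e-06) = 0.1268 Ω
R = R₁ + R₂ = 0.1346 Ω
P = I²R = (10.5)² × 0.1346 = 14.8 W

14.8 W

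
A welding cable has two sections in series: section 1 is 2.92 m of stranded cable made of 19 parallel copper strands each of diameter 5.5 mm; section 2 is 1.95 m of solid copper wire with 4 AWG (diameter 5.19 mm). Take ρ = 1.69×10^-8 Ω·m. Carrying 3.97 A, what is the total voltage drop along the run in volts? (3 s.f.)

0.00662 V

Section 1: A_strand = π(2.7500e-03)² = 2.376e-05 m²; R₁ = ρL/(N·A_s) = (1.69×10^-8)(2.92)/(19×2.376e-05) = 1.093×10^-4 Ω
Section 2: A = π(5.19/2 mm)² = π(2.5950e-03 m)² = 2.116e-05 m²
R₂ = (1.69×10^-8)(1.95)/(2.116e-05) = 0.001558 Ω
R = R₁ + R₂ = 0.001667 Ω
V = IR = 3.97 × 0.001667 = 0.00662 V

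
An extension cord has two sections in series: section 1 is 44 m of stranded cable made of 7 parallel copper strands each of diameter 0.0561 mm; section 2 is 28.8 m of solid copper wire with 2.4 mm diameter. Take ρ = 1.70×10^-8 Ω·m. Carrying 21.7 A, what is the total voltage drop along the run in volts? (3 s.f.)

940 V

Section 1: A_strand = π(2.8050e-05)² = 2.472e-09 m²; R₁ = ρL/(N·A_s) = (1.70×10^-8)(44)/(7×2.472e-09) = 43.23 Ω
Section 2: A = π(d/2)² = π(1.2000e-03 m)² = 4.524e-06 m²
R₂ = (1.70×10^-8)(28.8)/(4.524e-06) = 0.1082 Ω
R = R₁ + R₂ = 43.34 Ω
V = IR = 21.7 × 43.34 = 940 V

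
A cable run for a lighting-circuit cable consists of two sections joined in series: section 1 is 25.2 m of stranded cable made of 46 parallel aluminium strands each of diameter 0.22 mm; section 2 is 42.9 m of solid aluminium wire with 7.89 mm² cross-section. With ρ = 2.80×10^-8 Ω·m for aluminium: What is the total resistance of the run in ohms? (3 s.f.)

Section 1: A_strand = π(1.1000e-04)² = 3.801e-08 m²; R₁ = ρL/(N·A_s) = (2.80×10^-8)(25.2)/(46×3.801e-08) = 0.4035 Ω
Section 2: A = 7.89 mm² = 7.890e-06 m²
R₂ = (2.80×10^-8)(42.9)/(7.890e-06) = 0.1522 Ω
R = R₁ + R₂ = 0.556 Ω

0.556 Ω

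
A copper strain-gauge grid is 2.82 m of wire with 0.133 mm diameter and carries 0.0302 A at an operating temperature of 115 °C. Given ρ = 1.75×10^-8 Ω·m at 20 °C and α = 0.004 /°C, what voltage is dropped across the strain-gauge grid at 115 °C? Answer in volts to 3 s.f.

0.148 V

A = π(d/2)² = π(6.6500e-05 m)² = 1.389e-08 m²
R₍20₎ = ρL/A = (1.75×10^-8)(2.82)/(1.389e-08) = 3.552 Ω
R₍115₎ = R₍20₎(1 + αΔT) = 3.552 × (1 + 0.004×95) = 4.902 Ω
V = IR = 0.0302 × 4.902 = 0.148 V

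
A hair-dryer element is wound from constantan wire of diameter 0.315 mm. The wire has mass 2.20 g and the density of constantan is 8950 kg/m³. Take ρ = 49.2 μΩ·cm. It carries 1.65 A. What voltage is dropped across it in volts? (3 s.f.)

ρ = 49.2 μΩ·cm = 4.92×10^-7 Ω·m
A = π(d/2)² = π(1.5750e-04 m)² = 7.7931e-08 m²
L = m/(density·A) = 0.0022/(8950×7.7931e-08) = 3.154 m
R = ρL/A = (4.92×10^-7)(3.154)/(7.7931e-08) = 19.91 Ω
V = IR = 1.65 × 19.91 = 32.9 V

32.9 V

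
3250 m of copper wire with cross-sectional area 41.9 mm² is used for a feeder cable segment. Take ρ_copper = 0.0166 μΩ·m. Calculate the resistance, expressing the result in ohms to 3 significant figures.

ρ = 0.0166 μΩ·m = 1.66×10^-8 Ω·m
A = 41.9 mm² = 4.190e-05 m²
R = ρL/A = (1.66×10^-8)(3250 m)/(4.190e-05 m²) = 1.29 Ω

1.29 Ω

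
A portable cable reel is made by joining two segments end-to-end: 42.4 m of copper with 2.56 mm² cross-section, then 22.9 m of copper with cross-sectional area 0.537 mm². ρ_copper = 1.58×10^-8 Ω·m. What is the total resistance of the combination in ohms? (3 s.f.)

Segment 1: A = 2.56 mm² = 2.560e-06 m²
R₁ = ρL/A = (1.58×10^-8)(42.4)/(2.560e-06) = 0.2617 Ω
Segment 2: A = 0.537 mm² = 5.370e-07 m²
R₂ = (1.58×10^-8)(22.9)/(5.370e-07) = 0.6738 Ω
R = R₁ + R₂ = 0.935 Ω

0.935 Ω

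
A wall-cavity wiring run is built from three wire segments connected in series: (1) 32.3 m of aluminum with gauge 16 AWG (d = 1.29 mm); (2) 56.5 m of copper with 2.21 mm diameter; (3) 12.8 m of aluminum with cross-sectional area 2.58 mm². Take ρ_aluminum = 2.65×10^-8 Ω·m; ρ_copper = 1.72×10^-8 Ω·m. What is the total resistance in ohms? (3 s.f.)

1.04 Ω

Seg 1: A = π(1.29/2 mm)² = π(6.4500e-04 m)² = 1.307e-06 m²
R_1 = (2.65×10^-8)(32.3)/(1.307e-06) = 0.6549 Ω
Seg 2: A = π(d/2)² = π(1.1050e-03 m)² = 3.836e-06 m²
R_2 = (1.72×10^-8)(56.5)/(3.836e-06) = 0.2533 Ω
Seg 3: A = 2.58 mm² = 2.580e-06 m²
R_3 = (2.65×10^-8)(12.8)/(2.580e-06) = 0.1315 Ω
R_total = R_1 + R_2 + R_3 = 1.04 Ω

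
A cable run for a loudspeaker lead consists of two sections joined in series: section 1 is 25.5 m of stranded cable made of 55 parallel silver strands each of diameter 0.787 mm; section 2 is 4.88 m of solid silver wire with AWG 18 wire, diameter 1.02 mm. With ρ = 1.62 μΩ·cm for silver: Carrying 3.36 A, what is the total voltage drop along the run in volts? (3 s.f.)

0.377 V

ρ = 1.62 μΩ·cm = 1.62×10^-8 Ω·m
Section 1: A_strand = π(3.9350e-04)² = 4.865e-07 m²; R₁ = ρL/(N·A_s) = (1.62×10^-8)(25.5)/(55×4.865e-07) = 0.01544 Ω
Section 2: A = π(1.02/2 mm)² = π(5.1000e-04 m)² = 8.171e-07 m²
R₂ = (1.62×10^-8)(4.88)/(8.171e-07) = 0.09675 Ω
R = R₁ + R₂ = 0.1122 Ω
V = IR = 3.36 × 0.1122 = 0.377 V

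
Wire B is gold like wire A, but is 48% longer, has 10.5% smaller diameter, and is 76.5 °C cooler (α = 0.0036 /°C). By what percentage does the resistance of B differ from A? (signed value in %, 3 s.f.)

33.9%

R ∝ ρL/d² with ρ ∝ (1+αΔT), so R_B/R_A = (1 + 48/100) × (1 − 10.5/100)⁻² × (1 − 0.0036×76.5)
= 1.48 × 1.248 × 0.7246 = 1.339
(R_B − R_A)/R_A = 1.339 − 1 = 33.9%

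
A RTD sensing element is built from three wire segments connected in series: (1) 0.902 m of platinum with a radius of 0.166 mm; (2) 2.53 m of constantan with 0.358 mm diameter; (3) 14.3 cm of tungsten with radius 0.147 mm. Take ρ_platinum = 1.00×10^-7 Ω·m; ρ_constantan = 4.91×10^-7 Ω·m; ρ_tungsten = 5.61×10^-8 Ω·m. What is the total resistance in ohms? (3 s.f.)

13.5 Ω

Seg 1: A = πr² = π(1.6600e-04 m)² = 8.657e-08 m²
R_1 = (1.00×10^-7)(0.902)/(8.657e-08) = 1.042 Ω
Seg 2: A = π(d/2)² = π(1.7900e-04 m)² = 1.007e-07 m²
R_2 = (4.91×10^-7)(2.53)/(1.007e-07) = 12.34 Ω
Seg 3: A = πr² = π(1.4700e-04 m)² = 6.789e-08 m²
R_3 = (5.61×10^-8)(0.143)/(6.789e-08) = 0.1182 Ω
R_total = R_1 + R_2 + R_3 = 13.5 Ω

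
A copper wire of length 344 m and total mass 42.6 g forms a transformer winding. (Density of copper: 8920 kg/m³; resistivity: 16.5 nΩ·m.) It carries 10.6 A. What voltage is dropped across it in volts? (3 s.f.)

4330 V

ρ = 16.5 nΩ·m = 1.65×10^-8 Ω·m
A = m/(density·L) = 0.0426/(8920×344) = 1.3883e-08 m²
R = ρL/A = (1.65×10^-8)(344)/(1.3883e-08) = 408.8 Ω
V = IR = 10.6 × 408.8 = 4330 V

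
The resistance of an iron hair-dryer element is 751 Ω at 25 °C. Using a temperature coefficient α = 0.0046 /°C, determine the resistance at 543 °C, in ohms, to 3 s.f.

2540 Ω

ΔT = 543 − 25 = 518 °C
R = R₀(1 + αΔT) = 751 × (1 + 0.0046×518) = 751 × 3.383 = 2540 Ω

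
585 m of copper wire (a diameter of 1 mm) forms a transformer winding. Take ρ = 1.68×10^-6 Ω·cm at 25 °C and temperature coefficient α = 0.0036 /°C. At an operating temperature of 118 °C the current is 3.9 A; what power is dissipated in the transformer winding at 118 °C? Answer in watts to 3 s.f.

254 W

ρ = 1.68×10^-6 Ω·cm = 1.68×10^-8 Ω·m
A = π(d/2)² = π(5.0000e-04 m)² = 7.854e-07 m²
R₍25₎ = ρL/A = (1.68×10^-8)(585)/(7.854e-07) = 12.51 Ω
R₍118₎ = R₍25₎(1 + αΔT) = 12.51 × (1 + 0.0036×93) = 16.7 Ω
P = I²R = (3.9)² × 16.7 = 254 W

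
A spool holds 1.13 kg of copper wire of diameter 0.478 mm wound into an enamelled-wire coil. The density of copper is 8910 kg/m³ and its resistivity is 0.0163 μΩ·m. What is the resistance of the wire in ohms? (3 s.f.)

ρ = 0.0163 μΩ·m = 1.63×10^-8 Ω·m
A = π(d/2)² = π(2.3900e-04 m)² = 1.7945e-07 m²
L = m/(density·A) = 1.13/(8910×1.7945e-07) = 706.7 m
R = ρL/A = (1.63×10^-8)(706.7)/(1.7945e-07) = 64.2 Ω

64.2 Ω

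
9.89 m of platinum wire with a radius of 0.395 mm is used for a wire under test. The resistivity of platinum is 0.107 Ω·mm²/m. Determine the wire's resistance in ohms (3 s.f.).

ρ = 0.107 Ω·mm²/m = 1.07×10^-7 Ω·m
A = πr² = π(3.9500e-04 m)² = 4.902e-07 m²
R = ρL/A = (1.07×10^-7)(9.89 m)/(4.902e-07 m²) = 2.16 Ω

2.16 Ω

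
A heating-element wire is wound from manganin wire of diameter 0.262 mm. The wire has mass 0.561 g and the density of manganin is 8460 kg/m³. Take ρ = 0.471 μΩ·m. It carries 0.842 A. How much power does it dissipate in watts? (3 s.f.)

7.62 W

ρ = 0.471 μΩ·m = 4.71×10^-7 Ω·m
A = π(d/2)² = π(1.3100e-04 m)² = 5.3913e-08 m²
L = m/(density·A) = 5.610×10^-4/(8460×5.3913e-08) = 1.23 m
R = ρL/A = (4.71×10^-7)(1.23)/(5.3913e-08) = 10.75 Ω
P = I²R = (0.842)² × 10.75 = 7.62 W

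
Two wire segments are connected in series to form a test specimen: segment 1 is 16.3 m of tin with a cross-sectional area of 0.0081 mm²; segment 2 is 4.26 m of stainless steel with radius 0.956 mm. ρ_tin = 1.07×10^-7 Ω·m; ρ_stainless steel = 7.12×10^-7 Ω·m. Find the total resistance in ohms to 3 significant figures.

Segment 1: A = 0.0081 mm² = 8.100e-09 m²
R₁ = ρL/A = (1.07×10^-7)(16.3)/(8.100e-09) = 215.3 Ω
Segment 2: A = πr² = π(9.5600e-04 m)² = 2.871e-06 m²
R₂ = (7.12×10^-7)(4.26)/(2.871e-06) = 1.056 Ω
R = R₁ + R₂ = 216 Ω

216 Ω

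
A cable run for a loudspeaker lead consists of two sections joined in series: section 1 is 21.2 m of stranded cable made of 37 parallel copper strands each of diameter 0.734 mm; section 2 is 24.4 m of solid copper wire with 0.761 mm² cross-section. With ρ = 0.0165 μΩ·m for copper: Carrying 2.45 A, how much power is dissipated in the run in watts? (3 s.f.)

3.31 W

ρ = 0.0165 μΩ·m = 1.65×10^-8 Ω·m
Section 1: A_strand = π(3.6700e-04)² = 4.231e-07 m²; R₁ = ρL/(N·A_s) = (1.65×10^-8)(21.2)/(37×4.231e-07) = 0.02234 Ω
Section 2: A = 0.761 mm² = 7.610e-07 m²
R₂ = (1.65×10^-8)(24.4)/(7.610e-07) = 0.529 Ω
R = R₁ + R₂ = 0.5514 Ω
P = I²R = (2.45)² × 0.5514 = 3.31 W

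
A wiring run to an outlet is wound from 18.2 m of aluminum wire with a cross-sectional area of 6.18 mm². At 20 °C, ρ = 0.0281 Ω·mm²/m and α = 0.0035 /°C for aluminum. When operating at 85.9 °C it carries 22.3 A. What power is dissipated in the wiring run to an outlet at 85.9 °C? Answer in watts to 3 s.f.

50.6 W

ρ = 0.0281 Ω·mm²/m = 2.81×10^-8 Ω·m
A = 6.18 mm² = 6.180e-06 m²
R₍20₎ = ρL/A = (2.81×10^-8)(18.2)/(6.180e-06) = 0.08275 Ω
R₍85.9₎ = R₍20₎(1 + αΔT) = 0.08275 × (1 + 0.0035×65.9) = 0.1018 Ω
P = I²R = (22.3)² × 0.1018 = 50.6 W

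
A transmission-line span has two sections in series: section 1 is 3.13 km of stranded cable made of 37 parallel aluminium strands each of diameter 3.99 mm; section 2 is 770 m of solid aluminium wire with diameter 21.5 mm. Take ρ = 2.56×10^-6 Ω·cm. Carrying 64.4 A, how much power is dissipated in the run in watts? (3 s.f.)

ρ = 2.56×10^-6 Ω·cm = 2.56×10^-8 Ω·m
Section 1: A_strand = π(1.9950e-03)² = 1.250e-05 m²; R₁ = ρL/(N·A_s) = (2.56×10^-8)(3130)/(37×1.250e-05) = 0.1732 Ω
Section 2: A = π(d/2)² = π(1.0750e-02 m)² = 3.631e-04 m²
R₂ = (2.56×10^-8)(770)/(3.631e-04) = 0.0543 Ω
R = R₁ + R₂ = 0.2275 Ω
P = I²R = (64.4)² × 0.2275 = 944 W

944 W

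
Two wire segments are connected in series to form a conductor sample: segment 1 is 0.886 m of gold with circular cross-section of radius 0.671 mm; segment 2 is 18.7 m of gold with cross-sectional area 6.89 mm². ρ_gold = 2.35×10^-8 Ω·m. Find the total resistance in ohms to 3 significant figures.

0.0785 Ω

Segment 1: A = πr² = π(6.7100e-04 m)² = 1.414e-06 m²
R₁ = ρL/A = (2.35×10^-8)(0.886)/(1.414e-06) = 0.01472 Ω
Segment 2: A = 6.89 mm² = 6.890e-06 m²
R₂ = (2.35×10^-8)(18.7)/(6.890e-06) = 0.06378 Ω
R = R₁ + R₂ = 0.0785 Ω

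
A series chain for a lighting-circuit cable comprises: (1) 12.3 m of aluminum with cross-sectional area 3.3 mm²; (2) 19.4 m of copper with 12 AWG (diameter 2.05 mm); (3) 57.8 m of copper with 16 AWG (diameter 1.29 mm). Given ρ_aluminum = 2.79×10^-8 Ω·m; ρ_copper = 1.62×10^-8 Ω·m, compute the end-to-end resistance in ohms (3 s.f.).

Seg 1: A = 3.3 mm² = 3.300e-06 m²
R_1 = (2.79×10^-8)(12.3)/(3.300e-06) = 0.104 Ω
Seg 2: A = π(2.05/2 mm)² = π(1.0250e-03 m)² = 3.301e-06 m²
R_2 = (1.62×10^-8)(19.4)/(3.301e-06) = 0.09522 Ω
Seg 3: A = π(1.29/2 mm)² = π(6.4500e-04 m)² = 1.307e-06 m²
R_3 = (1.62×10^-8)(57.8)/(1.307e-06) = 0.7164 Ω
R_total = R_1 + R_2 + R_3 = 0.916 Ω

0.916 Ω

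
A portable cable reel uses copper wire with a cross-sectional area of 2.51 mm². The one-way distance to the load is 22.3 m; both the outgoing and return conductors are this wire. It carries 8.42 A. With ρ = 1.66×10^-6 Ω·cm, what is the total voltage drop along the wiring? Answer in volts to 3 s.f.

ρ = 1.66×10^-6 Ω·cm = 1.66×10^-8 Ω·m
A = 2.51 mm² = 2.510e-06 m²
Total conductor length (both ways) L = 2 × 22.3 = 44.6 m
R = ρL/A = (1.66×10^-8)(44.6)/(2.510e-06) = 0.295 Ω
V = IR = 8.42 × 0.295 = 2.48 V

2.48 V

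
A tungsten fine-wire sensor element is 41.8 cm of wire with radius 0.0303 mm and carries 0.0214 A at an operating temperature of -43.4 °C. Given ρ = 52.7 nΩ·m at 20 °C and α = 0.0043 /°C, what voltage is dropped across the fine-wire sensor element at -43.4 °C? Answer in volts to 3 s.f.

0.119 V

ρ = 52.7 nΩ·m = 5.27×10^-8 Ω·m
A = πr² = π(3.0300e-05 m)² = 2.884e-09 m²
R₍20₎ = ρL/A = (5.27×10^-8)(0.418)/(2.884e-09) = 7.638 Ω
R₍-43.4₎ = R₍20₎(1 + αΔT) = 7.638 × (1 + 0.0043×-63.4) = 5.555 Ω
V = IR = 0.0214 × 5.555 = 0.119 V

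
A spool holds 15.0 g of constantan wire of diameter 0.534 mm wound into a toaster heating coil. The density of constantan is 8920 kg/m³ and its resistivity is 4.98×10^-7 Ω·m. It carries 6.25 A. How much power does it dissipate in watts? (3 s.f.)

A = π(d/2)² = π(2.6700e-04 m)² = 2.2396e-07 m²
L = m/(density·A) = 0.015/(8920×2.2396e-07) = 7.509 m
R = ρL/A = (4.98×10^-7)(7.509)/(2.2396e-07) = 16.7 Ω
P = I²R = (6.25)² × 16.7 = 652 W

652 W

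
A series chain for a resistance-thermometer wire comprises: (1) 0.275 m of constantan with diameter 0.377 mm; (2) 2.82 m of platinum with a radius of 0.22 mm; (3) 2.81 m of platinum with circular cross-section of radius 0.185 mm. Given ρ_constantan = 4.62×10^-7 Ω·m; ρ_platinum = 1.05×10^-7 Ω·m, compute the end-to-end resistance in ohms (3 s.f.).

5.83 Ω

Seg 1: A = π(d/2)² = π(1.8850e-04 m)² = 1.116e-07 m²
R_1 = (4.62×10^-7)(0.275)/(1.116e-07) = 1.138 Ω
Seg 2: A = πr² = π(2.2000e-04 m)² = 1.521e-07 m²
R_2 = (1.05×10^-7)(2.82)/(1.521e-07) = 1.947 Ω
Seg 3: A = πr² = π(1.8500e-04 m)² = 1.075e-07 m²
R_3 = (1.05×10^-7)(2.81)/(1.075e-07) = 2.744 Ω
R_total = R_1 + R_2 + R_3 = 5.83 Ω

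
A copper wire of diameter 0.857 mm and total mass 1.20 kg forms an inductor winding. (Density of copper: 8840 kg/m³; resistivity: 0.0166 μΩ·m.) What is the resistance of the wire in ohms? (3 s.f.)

6.77 Ω

ρ = 0.0166 μΩ·m = 1.66×10^-8 Ω·m
A = π(d/2)² = π(4.2850e-04 m)² = 5.7683e-07 m²
L = m/(density·A) = 1.2/(8840×5.7683e-07) = 235.3 m
R = ρL/A = (1.66×10^-8)(235.3)/(5.7683e-07) = 6.77 Ω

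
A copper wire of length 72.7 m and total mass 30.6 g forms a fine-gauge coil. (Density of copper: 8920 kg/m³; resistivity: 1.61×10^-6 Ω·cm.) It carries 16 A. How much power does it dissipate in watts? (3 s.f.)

ρ = 1.61×10^-6 Ω·cm = 1.61×10^-8 Ω·m
A = m/(density·L) = 0.0306/(8920×72.7) = 4.7187e-08 m²
R = ρL/A = (1.61×10^-8)(72.7)/(4.7187e-08) = 24.8 Ω
P = I²R = (16)² × 24.8 = 6350 W

6350 W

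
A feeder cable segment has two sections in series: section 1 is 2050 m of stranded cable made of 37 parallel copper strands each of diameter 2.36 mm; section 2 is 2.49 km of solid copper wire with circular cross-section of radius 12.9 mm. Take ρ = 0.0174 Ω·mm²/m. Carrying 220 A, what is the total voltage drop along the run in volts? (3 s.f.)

ρ = 0.0174 Ω·mm²/m = 1.74×10^-8 Ω·m
Section 1: A_strand = π(1.1800e-03)² = 4.374e-06 m²; R₁ = ρL/(N·A_s) = (1.74×10^-8)(2050)/(37×4.374e-06) = 0.2204 Ω
Section 2: A = πr² = π(1.2900e-02 m)² = 5.228e-04 m²
R₂ = (1.74×10^-8)(2490)/(5.228e-04) = 0.08287 Ω
R = R₁ + R₂ = 0.3033 Ω
V = IR = 220 × 0.3033 = 66.7 V

66.7 V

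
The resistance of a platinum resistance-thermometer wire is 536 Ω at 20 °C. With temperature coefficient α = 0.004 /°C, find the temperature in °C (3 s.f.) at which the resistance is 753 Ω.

121 °C

R = R₀(1 + α(T − T₀)) ⇒ T = T₀ + (R/R₀ − 1)/α
T = 20 + (753/536 − 1)/0.004 = 20 + (0.4049)/0.004 = 121 °C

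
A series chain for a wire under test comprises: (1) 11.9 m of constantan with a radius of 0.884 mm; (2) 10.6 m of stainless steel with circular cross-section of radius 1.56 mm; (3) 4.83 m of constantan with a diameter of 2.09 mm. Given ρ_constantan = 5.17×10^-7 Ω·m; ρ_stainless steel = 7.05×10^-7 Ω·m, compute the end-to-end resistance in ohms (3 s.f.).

Seg 1: A = πr² = π(8.8400e-04 m)² = 2.455e-06 m²
R_1 = (5.17×10^-7)(11.9)/(2.455e-06) = 2.506 Ω
Seg 2: A = πr² = π(1.5600e-03 m)² = 7.645e-06 m²
R_2 = (7.05×10^-7)(10.6)/(7.645e-06) = 0.9775 Ω
Seg 3: A = π(d/2)² = π(1.0450e-03 m)² = 3.431e-06 m²
R_3 = (5.17×10^-7)(4.83)/(3.431e-06) = 0.7279 Ω
R_total = R_1 + R_2 + R_3 = 4.21 Ω

4.21 Ω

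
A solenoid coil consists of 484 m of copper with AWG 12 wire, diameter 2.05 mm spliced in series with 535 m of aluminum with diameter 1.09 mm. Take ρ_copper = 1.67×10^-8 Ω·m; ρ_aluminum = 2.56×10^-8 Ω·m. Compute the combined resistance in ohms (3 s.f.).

Segment 1: A = π(2.05/2 mm)² = π(1.0250e-03 m)² = 3.301e-06 m²
R₁ = ρL/A = (1.67×10^-8)(484)/(3.301e-06) = 2.449 Ω
Segment 2: A = π(d/2)² = π(5.4500e-04 m)² = 9.331e-07 m²
R₂ = (2.56×10^-8)(535)/(9.331e-07) = 14.68 Ω
R = R₁ + R₂ = 17.1 Ω

17.1 Ω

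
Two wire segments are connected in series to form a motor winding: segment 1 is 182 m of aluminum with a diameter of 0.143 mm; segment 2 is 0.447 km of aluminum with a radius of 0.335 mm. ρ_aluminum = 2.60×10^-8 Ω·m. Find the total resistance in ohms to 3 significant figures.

328 Ω

Segment 1: A = π(d/2)² = π(7.1500e-05 m)² = 1.606e-08 m²
R₁ = ρL/A = (2.60×10^-8)(182)/(1.606e-08) = 294.6 Ω
Segment 2: A = πr² = π(3.3500e-04 m)² = 3.526e-07 m²
R₂ = (2.60×10^-8)(447)/(3.526e-07) = 32.96 Ω
R = R₁ + R₂ = 328 Ω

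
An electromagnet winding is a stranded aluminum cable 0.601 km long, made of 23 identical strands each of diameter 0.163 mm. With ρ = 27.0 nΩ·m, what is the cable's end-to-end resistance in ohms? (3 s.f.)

ρ = 27.0 nΩ·m = 2.70×10^-8 Ω·m
A_strand = π(8.1500e-05 m)² = 2.087e-08 m²
R_strand = ρL/A = (2.70×10^-8)(601)/(2.087e-08) = 777.6 Ω
R_total = R_strand/N = 777.6/23 = 33.8 Ω

33.8 Ω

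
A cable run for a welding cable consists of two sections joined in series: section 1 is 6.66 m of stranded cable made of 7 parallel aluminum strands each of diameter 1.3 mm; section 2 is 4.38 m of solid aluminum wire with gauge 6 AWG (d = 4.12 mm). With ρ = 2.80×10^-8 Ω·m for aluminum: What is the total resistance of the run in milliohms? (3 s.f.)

29.3 mΩ

Section 1: A_strand = π(6.5000e-04)² = 1.327e-06 m²; R₁ = ρL/(N·A_s) = (2.80×10^-8)(6.66)/(7×1.327e-06) = 0.02007 Ω
Section 2: A = π(4.12/2 mm)² = π(2.0600e-03 m)² = 1.333e-05 m²
R₂ = (2.80×10^-8)(4.38)/(1.333e-05) = 0.009199 Ω
R = R₁ + R₂ = 29.3 mΩ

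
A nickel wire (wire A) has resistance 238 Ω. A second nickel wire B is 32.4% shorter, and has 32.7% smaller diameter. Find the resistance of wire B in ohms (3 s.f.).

355 Ω

R ∝ L/d², so R_B/R_A = (1 − 32.4/100) × (1 − 32.7/100)⁻²
= 0.676 × 2.208 = 1.492
R_B = 1.492 × 238 = 355 Ω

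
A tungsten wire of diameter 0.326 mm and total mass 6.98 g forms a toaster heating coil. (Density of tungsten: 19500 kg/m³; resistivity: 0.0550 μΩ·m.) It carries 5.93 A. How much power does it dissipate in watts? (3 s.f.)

ρ = 0.0550 μΩ·m = 5.50×10^-8 Ω·m
A = π(d/2)² = π(1.6300e-04 m)² = 8.3469e-08 m²
L = m/(density·A) = 0.00698/(19500×8.3469e-08) = 4.288 m
R = ρL/A = (5.50×10^-8)(4.288)/(8.3469e-08) = 2.826 Ω
P = I²R = (5.93)² × 2.826 = 99.4 W

99.4 W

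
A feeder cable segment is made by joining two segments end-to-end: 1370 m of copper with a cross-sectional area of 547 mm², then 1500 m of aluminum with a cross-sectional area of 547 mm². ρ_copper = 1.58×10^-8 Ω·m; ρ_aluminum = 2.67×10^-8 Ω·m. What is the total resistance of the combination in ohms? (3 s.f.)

Segment 1: A = 547 mm² = 5.470e-04 m²
R₁ = ρL/A = (1.58×10^-8)(1370)/(5.470e-04) = 0.03957 Ω
R₂ = (2.67×10^-8)(1500)/(5.470e-04) = 0.07322 Ω
R = R₁ + R₂ = 0.113 Ω

0.113 Ω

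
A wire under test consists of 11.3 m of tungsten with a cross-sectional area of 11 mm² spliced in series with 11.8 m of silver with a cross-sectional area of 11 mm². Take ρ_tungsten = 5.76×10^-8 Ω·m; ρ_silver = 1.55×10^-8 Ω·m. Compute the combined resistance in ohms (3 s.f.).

0.0758 Ω

Segment 1: A = 11 mm² = 1.100e-05 m²
R₁ = ρL/A = (5.76×10^-8)(11.3)/(1.100e-05) = 0.05917 Ω
R₂ = (1.55×10^-8)(11.8)/(1.100e-05) = 0.01663 Ω
R = R₁ + R₂ = 0.0758 Ω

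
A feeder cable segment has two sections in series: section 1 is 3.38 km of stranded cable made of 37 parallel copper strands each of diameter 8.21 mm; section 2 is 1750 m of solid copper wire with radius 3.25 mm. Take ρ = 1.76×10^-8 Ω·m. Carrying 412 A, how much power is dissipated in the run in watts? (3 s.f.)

Section 1: A_strand = π(4.1050e-03)² = 5.294e-05 m²; R₁ = ρL/(N·A_s) = (1.76×10^-8)(3380)/(37×5.294e-05) = 0.03037 Ω
Section 2: A = πr² = π(3.2500e-03 m)² = 3.318e-05 m²
R₂ = (1.76×10^-8)(1750)/(3.318e-05) = 0.9282 Ω
R = R₁ + R₂ = 0.9586 Ω
P = I²R = (412)² × 0.9586 = 1.63×10^5 W

1.63×10^5 W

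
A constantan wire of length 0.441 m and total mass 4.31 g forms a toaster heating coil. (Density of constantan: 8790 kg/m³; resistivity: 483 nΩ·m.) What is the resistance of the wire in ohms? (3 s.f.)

0.192 Ω

ρ = 483 nΩ·m = 4.83×10^-7 Ω·m
A = m/(density·L) = 0.00431/(8790×0.441) = 1.1119e-06 m²
R = ρL/A = (4.83×10^-7)(0.441)/(1.1119e-06) = 0.192 Ω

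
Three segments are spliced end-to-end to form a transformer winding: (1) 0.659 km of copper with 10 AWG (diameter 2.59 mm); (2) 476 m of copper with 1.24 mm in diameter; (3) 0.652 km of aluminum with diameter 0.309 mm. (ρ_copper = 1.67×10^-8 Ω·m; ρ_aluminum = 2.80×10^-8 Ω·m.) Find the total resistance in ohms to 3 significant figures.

252 Ω

Seg 1: A = π(2.59/2 mm)² = π(1.2950e-03 m)² = 5.269e-06 m²
R_1 = (1.67×10^-8)(659)/(5.269e-06) = 2.089 Ω
Seg 2: A = π(d/2)² = π(6.2000e-04 m)² = 1.208e-06 m²
R_2 = (1.67×10^-8)(476)/(1.208e-06) = 6.582 Ω
Seg 3: A = π(d/2)² = π(1.5450e-04 m)² = 7.499e-08 m²
R_3 = (2.80×10^-8)(652)/(7.499e-08) = 243.4 Ω
R_total = R_1 + R_2 + R_3 = 252 Ω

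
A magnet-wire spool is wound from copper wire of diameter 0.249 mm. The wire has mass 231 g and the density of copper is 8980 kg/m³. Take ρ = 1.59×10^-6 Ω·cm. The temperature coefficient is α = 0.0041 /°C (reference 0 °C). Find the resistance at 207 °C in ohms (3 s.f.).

319 Ω

ρ = 1.59×10^-6 Ω·cm = 1.59×10^-8 Ω·m
A = π(d/2)² = π(1.2450e-04 m)² = 4.8695e-08 m²
L = m/(density·A) = 0.231/(8980×4.8695e-08) = 528.3 m
R = ρL/A = (1.59×10^-8)(528.3)/(4.8695e-08) = 172.5 Ω
R(207 °C) = 172.5 × (1 + 0.0041×207) = 319 Ω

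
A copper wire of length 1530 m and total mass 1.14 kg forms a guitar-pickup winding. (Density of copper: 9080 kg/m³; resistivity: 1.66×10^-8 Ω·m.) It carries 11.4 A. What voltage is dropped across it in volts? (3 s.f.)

A = m/(density·L) = 1.14/(9080×1530) = 8.2059e-08 m²
R = ρL/A = (1.66×10^-8)(1530)/(8.2059e-08) = 309.5 Ω
V = IR = 11.4 × 309.5 = 3530 V

3530 V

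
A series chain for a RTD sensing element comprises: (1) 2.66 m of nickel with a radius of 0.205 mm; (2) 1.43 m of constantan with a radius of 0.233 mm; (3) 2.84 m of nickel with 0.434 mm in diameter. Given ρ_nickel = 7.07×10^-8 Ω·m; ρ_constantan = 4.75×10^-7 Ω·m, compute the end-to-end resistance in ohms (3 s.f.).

6.76 Ω

Seg 1: A = πr² = π(2.0500e-04 m)² = 1.320e-07 m²
R_1 = (7.07×10^-8)(2.66)/(1.320e-07) = 1.424 Ω
Seg 2: A = πr² = π(2.3300e-04 m)² = 1.706e-07 m²
R_2 = (4.75×10^-7)(1.43)/(1.706e-07) = 3.983 Ω
Seg 3: A = π(d/2)² = π(2.1700e-04 m)² = 1.479e-07 m²
R_3 = (7.07×10^-8)(2.84)/(1.479e-07) = 1.357 Ω
R_total = R_1 + R_2 + R_3 = 6.76 Ω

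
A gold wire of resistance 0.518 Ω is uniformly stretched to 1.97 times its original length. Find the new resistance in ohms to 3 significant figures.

2.01 Ω

Volume constant ⇒ A' = A/k with k = 1.97. R' = ρ(kL)/(A/k) = k²R.
R' = 3.881 × 0.518 = 2.01 Ω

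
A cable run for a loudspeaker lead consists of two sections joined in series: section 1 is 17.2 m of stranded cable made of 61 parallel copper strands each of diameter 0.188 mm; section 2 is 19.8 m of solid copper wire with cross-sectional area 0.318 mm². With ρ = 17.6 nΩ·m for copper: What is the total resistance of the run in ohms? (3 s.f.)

1.27 Ω

ρ = 17.6 nΩ·m = 1.76×10^-8 Ω·m
Section 1: A_strand = π(9.4000e-05)² = 2.776e-08 m²; R₁ = ρL/(N·A_s) = (1.76×10^-8)(17.2)/(61×2.776e-08) = 0.1788 Ω
Section 2: A = 0.318 mm² = 3.180e-07 m²
R₂ = (1.76×10^-8)(19.8)/(3.180e-07) = 1.096 Ω
R = R₁ + R₂ = 1.27 Ω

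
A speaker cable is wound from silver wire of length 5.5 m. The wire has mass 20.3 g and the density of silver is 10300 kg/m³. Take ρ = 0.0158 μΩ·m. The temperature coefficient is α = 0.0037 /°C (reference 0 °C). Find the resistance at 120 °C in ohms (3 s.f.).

0.350 Ω

ρ = 0.0158 μΩ·m = 1.58×10^-8 Ω·m
A = m/(density·L) = 0.0203/(10300×5.5) = 3.5834e-07 m²
R = ρL/A = (1.58×10^-8)(5.5)/(3.5834e-07) = 0.2425 Ω
R(120 °C) = 0.2425 × (1 + 0.0037×120) = 0.350 Ω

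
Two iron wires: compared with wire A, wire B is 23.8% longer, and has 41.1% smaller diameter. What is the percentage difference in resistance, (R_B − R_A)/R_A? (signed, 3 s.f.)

R ∝ L/d², so R_B/R_A = (1 + 23.8/100) × (1 − 41.1/100)⁻²
= 1.238 × 2.882 = 3.568
(R_B − R_A)/R_A = 3.568 − 1 = 257%

257%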